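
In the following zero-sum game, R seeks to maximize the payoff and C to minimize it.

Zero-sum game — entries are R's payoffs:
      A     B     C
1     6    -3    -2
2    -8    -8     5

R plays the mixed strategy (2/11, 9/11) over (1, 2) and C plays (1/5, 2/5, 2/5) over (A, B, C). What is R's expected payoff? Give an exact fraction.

-134/55

Against (1/5, 2/5, 2/5), each row's expected payoff is 1: -4/5; 2: -14/5.
Taking the (2/11, 9/11)-weighted average: (2/11)·(-4/5) + (9/11)·(-14/5) = -134/55.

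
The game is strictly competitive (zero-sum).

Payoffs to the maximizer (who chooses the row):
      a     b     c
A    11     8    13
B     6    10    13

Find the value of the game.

62/7

Column c is strictly dominated by b for the minimizer (it gives the maximizer more in every row).
The remaining 2×2 game on (A, B) × (a, b) has no saddle point. Let the maximizer play A with probability p; indifference gives 11p + 6(1−p) = 8p + 10(1−p), so p = 4/7.
Similarly the minimizer's optimal q on a is 2/7, and the value is 11·(2/7) + (8)·(5/7) = 62/7.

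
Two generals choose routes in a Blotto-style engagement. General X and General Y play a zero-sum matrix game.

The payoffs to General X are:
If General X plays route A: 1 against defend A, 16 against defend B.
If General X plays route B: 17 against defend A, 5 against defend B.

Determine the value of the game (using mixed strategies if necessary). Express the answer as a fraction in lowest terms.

89/9

Row minima are 1 and 5, so General X's maximin is 5; column maxima are 17 and 16, so General Y's minimax is 16. These differ, so the equilibrium is in mixed strategies.
Let General X play route A with probability p. General Y is indifferent when p + 17(1−p) = 16p + 5(1−p), giving p = 4/9.
Let General Y play defend A with probability q. General X is indifferent when q + 16(1−q) = 17q + 5(1−q), giving q = 11/27.
The value is 1·(11/27) + (16)·(16/27) = 89/9.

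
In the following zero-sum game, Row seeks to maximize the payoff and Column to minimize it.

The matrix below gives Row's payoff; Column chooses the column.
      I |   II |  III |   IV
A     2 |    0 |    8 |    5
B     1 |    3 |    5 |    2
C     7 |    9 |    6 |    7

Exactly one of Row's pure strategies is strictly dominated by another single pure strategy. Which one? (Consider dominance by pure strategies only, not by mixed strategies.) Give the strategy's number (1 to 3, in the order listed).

Compare B with C: 7 > 1, 9 > 3, 6 > 5, 7 > 2.
So C strictly dominates B for Row; B is strictly dominated.

2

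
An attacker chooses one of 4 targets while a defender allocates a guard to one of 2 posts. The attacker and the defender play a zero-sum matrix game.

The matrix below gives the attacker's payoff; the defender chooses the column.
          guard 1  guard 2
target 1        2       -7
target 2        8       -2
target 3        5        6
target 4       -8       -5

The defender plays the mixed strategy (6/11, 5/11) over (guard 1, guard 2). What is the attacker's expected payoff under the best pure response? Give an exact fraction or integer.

60/11

target 1: (2)·(6/11) + (-7)·(5/11) = -23/11.
target 2: (8)·(6/11) + (-2)·(5/11) = 38/11.
target 3: (5)·(6/11) + (6)·(5/11) = 60/11.
target 4: (-8)·(6/11) + (-5)·(5/11) = -73/11.
The best pure response is target 3 with expected payoff 60/11.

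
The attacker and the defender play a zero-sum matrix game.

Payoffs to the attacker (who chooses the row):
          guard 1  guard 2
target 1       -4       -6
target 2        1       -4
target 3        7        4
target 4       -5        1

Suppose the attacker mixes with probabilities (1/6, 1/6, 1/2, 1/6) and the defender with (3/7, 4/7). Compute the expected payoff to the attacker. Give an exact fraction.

17/14

Against (3/7, 4/7), each row's expected payoff is target 1: -36/7; target 2: -13/7; target 3: 37/7; target 4: -11/7.
Taking the (1/6, 1/6, 1/2, 1/6)-weighted average: (1/6)·(-36/7) + (1/6)·(-13/7) + (1/2)·(37/7) + (1/6)·(-11/7) = 17/14.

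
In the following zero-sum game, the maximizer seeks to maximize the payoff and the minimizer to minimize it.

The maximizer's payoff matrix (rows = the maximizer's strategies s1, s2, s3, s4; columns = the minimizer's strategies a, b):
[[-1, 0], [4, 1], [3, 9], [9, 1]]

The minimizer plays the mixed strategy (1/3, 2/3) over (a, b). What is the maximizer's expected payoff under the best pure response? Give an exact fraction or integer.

s1: (-1)·(1/3) + (0)·(2/3) = -1/3.
s2: (4)·(1/3) + (1)·(2/3) = 2.
s3: (3)·(1/3) + (9)·(2/3) = 7.
s4: (9)·(1/3) + (1)·(2/3) = 11/3.
The best pure response is s3 with expected payoff 7.

7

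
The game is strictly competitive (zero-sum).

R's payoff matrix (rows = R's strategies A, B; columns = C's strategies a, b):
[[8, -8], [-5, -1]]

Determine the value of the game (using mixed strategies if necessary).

-12/5

Row minima are -8 and -5, so R's maximin is -5; column maxima are 8 and -1, so C's minimax is -1. These differ, so the equilibrium is in mixed strategies.
Let R play A with probability p. C is indifferent when 8p − 5(1−p) = −8p − (1−p), giving p = 1/5.
Let C play a with probability q. R is indifferent when 8q − 8(1−q) = −5q − (1−q), giving q = 7/20.
The value is 8·(7/20) + (-8)·(13/20) = -12/5.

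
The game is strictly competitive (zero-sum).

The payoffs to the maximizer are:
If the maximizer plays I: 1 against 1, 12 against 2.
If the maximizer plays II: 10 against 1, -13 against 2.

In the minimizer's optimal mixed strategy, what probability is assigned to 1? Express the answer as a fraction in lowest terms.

25/34

Row minima are 1 and -13, so the maximizer's maximin is 1; column maxima are 10 and 12, so the minimizer's minimax is 10. These differ, so the equilibrium is in mixed strategies.
Let the minimizer play 1 with probability q. The maximizer is indifferent when q + 12(1−q) = 10q − 13(1−q), giving q = 25/34.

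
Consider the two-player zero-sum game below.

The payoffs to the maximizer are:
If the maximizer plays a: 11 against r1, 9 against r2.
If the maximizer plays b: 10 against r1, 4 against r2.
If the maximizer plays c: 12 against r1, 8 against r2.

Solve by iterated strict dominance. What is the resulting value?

9

Row b is strictly dominated by row a (11>10, 9>4); eliminate b.
Column r1 is strictly dominated by r2 for the minimizer (9<11, 8<12); eliminate r1.
Row c is strictly dominated by row a (9>8); eliminate c.
Only (a, r2) remains, with payoff 9.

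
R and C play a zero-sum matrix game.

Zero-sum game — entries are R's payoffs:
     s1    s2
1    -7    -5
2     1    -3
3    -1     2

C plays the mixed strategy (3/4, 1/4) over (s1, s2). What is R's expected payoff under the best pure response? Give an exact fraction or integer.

1: (-7)·(3/4) + (-5)·(1/4) = -13/2.
2: (1)·(3/4) + (-3)·(1/4) = 0.
3: (-1)·(3/4) + (2)·(1/4) = -1/4.
The best pure response is 2 with expected payoff 0.

0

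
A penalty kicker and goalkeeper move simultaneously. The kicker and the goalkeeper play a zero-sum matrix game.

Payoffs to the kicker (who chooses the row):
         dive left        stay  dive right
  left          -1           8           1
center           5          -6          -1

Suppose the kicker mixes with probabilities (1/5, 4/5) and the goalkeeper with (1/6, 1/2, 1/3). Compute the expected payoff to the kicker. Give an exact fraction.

Against (1/6, 1/2, 1/3), each row's expected payoff is left: 25/6; center: -5/2.
Taking the (1/5, 4/5)-weighted average: (1/5)·(25/6) + (4/5)·(-5/2) = -7/6.

-7/6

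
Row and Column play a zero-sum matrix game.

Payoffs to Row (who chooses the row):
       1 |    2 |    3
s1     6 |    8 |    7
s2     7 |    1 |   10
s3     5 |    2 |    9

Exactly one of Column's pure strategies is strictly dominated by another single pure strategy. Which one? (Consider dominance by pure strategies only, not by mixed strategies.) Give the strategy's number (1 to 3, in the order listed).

3

Column prefers columns that give Row less. Compare 3 with 1: 6 < 7, 7 < 10, 5 < 9.
So 1 strictly dominates 3 for Column; 3 is strictly dominated.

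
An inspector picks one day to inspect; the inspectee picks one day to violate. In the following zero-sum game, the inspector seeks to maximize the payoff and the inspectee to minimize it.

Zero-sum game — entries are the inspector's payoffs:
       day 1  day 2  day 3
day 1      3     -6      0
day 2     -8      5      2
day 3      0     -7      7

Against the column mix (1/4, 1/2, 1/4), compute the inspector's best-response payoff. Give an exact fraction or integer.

1

day 1: (3)·(1/4) + (-6)·(1/2) + (0)·(1/4) = -9/4.
day 2: (-8)·(1/4) + (5)·(1/2) + (2)·(1/4) = 1.
day 3: (0)·(1/4) + (-7)·(1/2) + (7)·(1/4) = -7/4.
The best pure response is day 2 with expected payoff 1.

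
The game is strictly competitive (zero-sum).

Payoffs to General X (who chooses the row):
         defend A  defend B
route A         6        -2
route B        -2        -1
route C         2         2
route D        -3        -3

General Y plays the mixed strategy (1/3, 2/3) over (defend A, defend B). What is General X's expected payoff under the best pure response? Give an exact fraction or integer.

2

route A: (6)·(1/3) + (-2)·(2/3) = 2/3.
route B: (-2)·(1/3) + (-1)·(2/3) = -4/3.
route C: (2)·(1/3) + (2)·(2/3) = 2.
route D: (-3)·(1/3) + (-3)·(2/3) = -3.
The best pure response is route C with expected payoff 2.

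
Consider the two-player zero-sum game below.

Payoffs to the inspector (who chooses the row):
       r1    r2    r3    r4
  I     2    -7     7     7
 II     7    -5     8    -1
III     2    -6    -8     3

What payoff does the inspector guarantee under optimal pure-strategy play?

-5

Row minima: -7, -5, -8 → the inspector's maximin is -5.
Column maxima: 7, -5, 8, 7 → the inspectee's minimax is -5.
They coincide at (II, r2), so the value is -5.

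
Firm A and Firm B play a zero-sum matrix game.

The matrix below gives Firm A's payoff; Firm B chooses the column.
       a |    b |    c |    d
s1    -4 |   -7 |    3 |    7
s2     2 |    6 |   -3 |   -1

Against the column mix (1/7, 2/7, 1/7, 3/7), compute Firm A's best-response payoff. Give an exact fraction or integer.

8/7

s1: (-4)·(1/7) + (-7)·(2/7) + (3)·(1/7) + (7)·(3/7) = 6/7.
s2: (2)·(1/7) + (6)·(2/7) + (-3)·(1/7) + (-1)·(3/7) = 8/7.
The best pure response is s2 with expected payoff 8/7.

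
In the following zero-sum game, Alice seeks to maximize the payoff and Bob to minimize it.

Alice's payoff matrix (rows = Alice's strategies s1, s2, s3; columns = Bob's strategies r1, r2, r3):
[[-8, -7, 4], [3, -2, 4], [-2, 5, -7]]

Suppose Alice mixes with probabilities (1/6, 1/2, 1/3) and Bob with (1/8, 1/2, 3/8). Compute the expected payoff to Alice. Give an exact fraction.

-3/16

Against (1/8, 1/2, 3/8), each row's expected payoff is s1: -3; s2: 7/8; s3: -3/8.
Taking the (1/6, 1/2, 1/3)-weighted average: (1/6)·(-3) + (1/2)·(7/8) + (1/3)·(-3/8) = -3/16.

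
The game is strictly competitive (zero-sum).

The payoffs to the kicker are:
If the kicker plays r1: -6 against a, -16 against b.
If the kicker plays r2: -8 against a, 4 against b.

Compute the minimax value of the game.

Row minima are -16 and -8, so the kicker's maximin is -8; column maxima are -6 and 4, so the goalkeeper's minimax is -6. These differ, so the equilibrium is in mixed strategies.
Let the kicker play r1 with probability p. The goalkeeper is indifferent when −6p − 8(1−p) = −16p + 4(1−p), giving p = 6/11.
Let the goalkeeper play a with probability q. The kicker is indifferent when −6q − 16(1−q) = −8q + 4(1−q), giving q = 10/11.
The value is -6·(10/11) + (-16)·(1/11) = -76/11.

-76/11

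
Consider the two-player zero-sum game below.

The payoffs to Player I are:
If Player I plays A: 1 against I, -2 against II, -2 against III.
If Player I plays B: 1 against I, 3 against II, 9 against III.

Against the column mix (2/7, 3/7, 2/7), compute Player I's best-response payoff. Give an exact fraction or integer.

A: (1)·(2/7) + (-2)·(3/7) + (-2)·(2/7) = -8/7.
B: (1)·(2/7) + (3)·(3/7) + (9)·(2/7) = 29/7.
The best pure response is B with expected payoff 29/7.

29/7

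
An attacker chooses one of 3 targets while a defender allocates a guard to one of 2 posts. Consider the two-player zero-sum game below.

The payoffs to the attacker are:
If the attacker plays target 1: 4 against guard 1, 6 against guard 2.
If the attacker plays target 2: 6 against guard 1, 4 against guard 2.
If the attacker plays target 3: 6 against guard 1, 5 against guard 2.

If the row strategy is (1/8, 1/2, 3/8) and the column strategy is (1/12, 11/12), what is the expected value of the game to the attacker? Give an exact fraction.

Against (1/12, 11/12), each row's expected payoff is target 1: 35/6; target 2: 25/6; target 3: 61/12.
Taking the (1/8, 1/2, 3/8)-weighted average: (1/8)·(35/6) + (1/2)·(25/6) + (3/8)·(61/12) = 151/32.

151/32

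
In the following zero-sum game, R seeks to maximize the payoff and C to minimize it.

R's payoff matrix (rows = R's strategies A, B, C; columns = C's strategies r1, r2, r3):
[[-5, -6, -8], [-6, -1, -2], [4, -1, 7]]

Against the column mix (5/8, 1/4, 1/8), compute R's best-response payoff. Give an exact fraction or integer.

25/8

A: (-5)·(5/8) + (-6)·(1/4) + (-8)·(1/8) = -45/8.
B: (-6)·(5/8) + (-1)·(1/4) + (-2)·(1/8) = -17/4.
C: (4)·(5/8) + (-1)·(1/4) + (7)·(1/8) = 25/8.
The best pure response is C with expected payoff 25/8.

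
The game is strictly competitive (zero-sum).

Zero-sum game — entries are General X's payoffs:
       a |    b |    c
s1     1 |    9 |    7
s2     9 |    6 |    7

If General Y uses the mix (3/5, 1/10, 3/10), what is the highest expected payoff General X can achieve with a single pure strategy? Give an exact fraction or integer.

s1: (1)·(3/5) + (9)·(1/10) + (7)·(3/10) = 18/5.
s2: (9)·(3/5) + (6)·(1/10) + (7)·(3/10) = 81/10.
The best pure response is s2 with expected payoff 81/10.

81/10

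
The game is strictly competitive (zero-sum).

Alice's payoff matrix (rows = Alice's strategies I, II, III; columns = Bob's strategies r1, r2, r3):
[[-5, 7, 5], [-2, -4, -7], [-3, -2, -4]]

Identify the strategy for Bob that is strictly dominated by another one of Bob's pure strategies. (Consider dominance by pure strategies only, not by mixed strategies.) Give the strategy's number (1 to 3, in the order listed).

Bob prefers columns that give Alice less. Compare r2 with r3: 5 < 7, -7 < -4, -4 < -2.
So r3 strictly dominates r2 for Bob; r2 is strictly dominated.

2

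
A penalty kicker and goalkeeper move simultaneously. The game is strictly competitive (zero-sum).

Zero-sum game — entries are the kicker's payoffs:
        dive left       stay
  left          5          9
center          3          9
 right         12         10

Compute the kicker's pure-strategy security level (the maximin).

10

The worst-case payoff for each row is left: 5, center: 3, right: 10.
The best of these is 10.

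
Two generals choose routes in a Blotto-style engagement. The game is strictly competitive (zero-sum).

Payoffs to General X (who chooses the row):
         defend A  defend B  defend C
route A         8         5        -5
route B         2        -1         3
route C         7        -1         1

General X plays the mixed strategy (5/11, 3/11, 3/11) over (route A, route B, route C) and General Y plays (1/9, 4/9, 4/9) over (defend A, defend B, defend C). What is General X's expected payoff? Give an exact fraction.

Against (1/9, 4/9, 4/9), each row's expected payoff is route A: 8/9; route B: 10/9; route C: 7/9.
Taking the (5/11, 3/11, 3/11)-weighted average: (5/11)·(8/9) + (3/11)·(10/9) + (3/11)·(7/9) = 91/99.

91/99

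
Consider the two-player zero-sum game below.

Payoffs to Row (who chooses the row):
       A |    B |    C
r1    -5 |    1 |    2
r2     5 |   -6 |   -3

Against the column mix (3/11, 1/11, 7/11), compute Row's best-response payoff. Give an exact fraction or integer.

r1: (-5)·(3/11) + (1)·(1/11) + (2)·(7/11) = 0.
r2: (5)·(3/11) + (-6)·(1/11) + (-3)·(7/11) = -12/11.
The best pure response is r1 with expected payoff 0.

0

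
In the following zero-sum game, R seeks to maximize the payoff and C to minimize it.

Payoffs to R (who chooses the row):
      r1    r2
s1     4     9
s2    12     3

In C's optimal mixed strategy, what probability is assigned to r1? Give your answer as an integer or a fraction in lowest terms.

Row minima are 4 and 3, so R's maximin is 4; column maxima are 12 and 9, so C's minimax is 9. These differ, so the equilibrium is in mixed strategies.
Let C play r1 with probability q. R is indifferent when 4q + 9(1−q) = 12q + 3(1−q), giving q = 3/7.

3/7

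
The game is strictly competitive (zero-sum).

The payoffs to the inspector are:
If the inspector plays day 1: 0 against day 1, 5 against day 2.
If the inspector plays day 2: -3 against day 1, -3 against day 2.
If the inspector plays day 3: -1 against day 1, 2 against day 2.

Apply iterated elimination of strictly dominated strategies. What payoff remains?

0

Row day 3 is strictly dominated by row day 1 (0>-1, 5>2); eliminate day 3.
Row day 2 is strictly dominated by row day 1 (0>-3, 5>-3); eliminate day 2.
Column day 2 is strictly dominated by day 1 for the inspectee (0<5); eliminate day 2.
Only (day 1, day 1) remains, with payoff 0.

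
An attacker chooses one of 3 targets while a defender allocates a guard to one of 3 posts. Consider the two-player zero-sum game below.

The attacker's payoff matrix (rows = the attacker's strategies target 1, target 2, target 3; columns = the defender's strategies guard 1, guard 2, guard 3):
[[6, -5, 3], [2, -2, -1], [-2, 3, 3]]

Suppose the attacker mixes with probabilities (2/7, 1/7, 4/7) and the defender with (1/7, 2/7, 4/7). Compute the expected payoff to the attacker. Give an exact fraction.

74/49

Against (1/7, 2/7, 4/7), each row's expected payoff is target 1: 8/7; target 2: -6/7; target 3: 16/7.
Taking the (2/7, 1/7, 4/7)-weighted average: (2/7)·(8/7) + (1/7)·(-6/7) + (4/7)·(16/7) = 74/49.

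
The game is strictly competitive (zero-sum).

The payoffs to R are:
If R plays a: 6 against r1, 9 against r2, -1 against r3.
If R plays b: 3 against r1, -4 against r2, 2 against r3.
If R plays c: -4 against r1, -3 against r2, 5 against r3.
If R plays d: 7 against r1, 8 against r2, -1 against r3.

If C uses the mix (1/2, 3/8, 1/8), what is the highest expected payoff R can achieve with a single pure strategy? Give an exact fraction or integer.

51/8

a: (6)·(1/2) + (9)·(3/8) + (-1)·(1/8) = 25/4.
b: (3)·(1/2) + (-4)·(3/8) + (2)·(1/8) = 1/4.
c: (-4)·(1/2) + (-3)·(3/8) + (5)·(1/8) = -5/2.
d: (7)·(1/2) + (8)·(3/8) + (-1)·(1/8) = 51/8.
The best pure response is d with expected payoff 51/8.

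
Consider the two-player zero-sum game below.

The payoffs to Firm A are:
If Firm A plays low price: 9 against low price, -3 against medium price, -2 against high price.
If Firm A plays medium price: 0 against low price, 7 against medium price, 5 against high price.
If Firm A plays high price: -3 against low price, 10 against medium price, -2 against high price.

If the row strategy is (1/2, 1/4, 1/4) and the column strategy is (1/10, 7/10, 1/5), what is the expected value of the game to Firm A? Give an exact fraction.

9/4

Against (1/10, 7/10, 1/5), each row's expected payoff is low price: -8/5; medium price: 59/10; high price: 63/10.
Taking the (1/2, 1/4, 1/4)-weighted average: (1/2)·(-8/5) + (1/4)·(59/10) + (1/4)·(63/10) = 9/4.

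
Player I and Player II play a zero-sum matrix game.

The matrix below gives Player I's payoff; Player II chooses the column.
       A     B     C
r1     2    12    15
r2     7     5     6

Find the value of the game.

37/6

Column C is strictly dominated by B for Player II (it gives Player I more in every row).
The remaining 2×2 game on (r1, r2) × (A, B) has no saddle point. Let Player I play r1 with probability p; indifference gives 2p + 7(1−p) = 12p + 5(1−p), so p = 1/6.
Similarly Player II's optimal q on A is 7/12, and the value is 2·(7/12) + (12)·(5/12) = 37/6.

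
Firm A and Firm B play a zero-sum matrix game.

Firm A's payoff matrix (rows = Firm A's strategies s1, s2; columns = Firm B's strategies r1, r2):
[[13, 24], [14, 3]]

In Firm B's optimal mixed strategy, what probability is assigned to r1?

Row minima are 13 and 3, so Firm A's maximin is 13; column maxima are 14 and 24, so Firm B's minimax is 14. These differ, so the equilibrium is in mixed strategies.
Let Firm B play r1 with probability q. Firm A is indifferent when 13q + 24(1−q) = 14q + 3(1−q), giving q = 21/22.

21/22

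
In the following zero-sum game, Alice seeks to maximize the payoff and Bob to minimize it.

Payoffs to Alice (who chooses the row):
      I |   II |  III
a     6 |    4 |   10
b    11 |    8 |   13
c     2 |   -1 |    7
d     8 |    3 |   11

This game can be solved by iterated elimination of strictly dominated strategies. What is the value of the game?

Row d is strictly dominated by row b (11>8, 8>3, 13>11); eliminate d.
Column I is strictly dominated by II for Bob (4<6, 8<11, -1<2); eliminate I.
Row c is strictly dominated by row a (4>-1, 10>7); eliminate c.
Column III is strictly dominated by II for Bob (4<10, 8<13); eliminate III.
Row a is strictly dominated by row b (8>4); eliminate a.
Only (b, II) remains, with payoff 8.

8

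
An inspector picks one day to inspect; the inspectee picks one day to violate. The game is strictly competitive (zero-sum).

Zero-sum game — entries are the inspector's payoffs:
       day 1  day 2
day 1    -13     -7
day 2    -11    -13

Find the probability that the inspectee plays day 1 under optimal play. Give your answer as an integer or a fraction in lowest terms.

Row minima are -13 and -13, so the inspector's maximin is -13; column maxima are -11 and -7, so the inspectee's minimax is -11. These differ, so the equilibrium is in mixed strategies.
Let the inspectee play day 1 with probability q. The inspector is indifferent when −13q − 7(1−q) = −11q − 13(1−q), giving q = 3/4.

3/4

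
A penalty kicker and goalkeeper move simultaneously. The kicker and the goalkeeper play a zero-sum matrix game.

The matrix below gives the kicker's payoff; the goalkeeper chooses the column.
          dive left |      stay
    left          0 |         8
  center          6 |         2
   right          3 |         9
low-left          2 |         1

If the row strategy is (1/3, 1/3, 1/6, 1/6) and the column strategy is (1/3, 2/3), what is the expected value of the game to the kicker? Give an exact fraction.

Against (1/3, 2/3), each row's expected payoff is left: 16/3; center: 10/3; right: 7; low-left: 4/3.
Taking the (1/3, 1/3, 1/6, 1/6)-weighted average: (1/3)·(16/3) + (1/3)·(10/3) + (1/6)·(7) + (1/6)·(4/3) = 77/18.

77/18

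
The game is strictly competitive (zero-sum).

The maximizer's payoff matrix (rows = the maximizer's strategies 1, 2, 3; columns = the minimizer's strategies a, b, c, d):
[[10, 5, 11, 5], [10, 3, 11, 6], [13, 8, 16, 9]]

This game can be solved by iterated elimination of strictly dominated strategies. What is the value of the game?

8

Row 1 is strictly dominated by row 3 (13>10, 8>5, 16>11, 9>5); eliminate 1.
Column a is strictly dominated by b for the minimizer (3<10, 8<13); eliminate a.
Column c is strictly dominated by b for the minimizer (3<11, 8<16); eliminate c.
Column d is strictly dominated by b for the minimizer (3<6, 8<9); eliminate d.
Row 2 is strictly dominated by row 3 (8>3); eliminate 2.
Only (3, b) remains, with payoff 8.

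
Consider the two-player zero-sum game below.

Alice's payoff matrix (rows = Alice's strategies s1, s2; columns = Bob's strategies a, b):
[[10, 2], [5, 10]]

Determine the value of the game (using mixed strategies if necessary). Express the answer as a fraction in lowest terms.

90/13

Row minima are 2 and 5, so Alice's maximin is 5; column maxima are 10 and 10, so Bob's minimax is 10. These differ, so the equilibrium is in mixed strategies.
Let Alice play s1 with probability p. Bob is indifferent when 10p + 5(1−p) = 2p + 10(1−p), giving p = 5/13.
Let Bob play a with probability q. Alice is indifferent when 10q + 2(1−q) = 5q + 10(1−q), giving q = 8/13.
The value is 10·(8/13) + (2)·(5/13) = 90/13.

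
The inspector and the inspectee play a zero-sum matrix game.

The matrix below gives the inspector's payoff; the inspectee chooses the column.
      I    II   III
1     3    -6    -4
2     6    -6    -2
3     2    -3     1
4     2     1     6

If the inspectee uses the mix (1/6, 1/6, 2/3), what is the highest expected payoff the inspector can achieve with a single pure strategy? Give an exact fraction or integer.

9/2

1: (3)·(1/6) + (-6)·(1/6) + (-4)·(2/3) = -19/6.
2: (6)·(1/6) + (-6)·(1/6) + (-2)·(2/3) = -4/3.
3: (2)·(1/6) + (-3)·(1/6) + (1)·(2/3) = 1/2.
4: (2)·(1/6) + (1)·(1/6) + (6)·(2/3) = 9/2.
The best pure response is 4 with expected payoff 9/2.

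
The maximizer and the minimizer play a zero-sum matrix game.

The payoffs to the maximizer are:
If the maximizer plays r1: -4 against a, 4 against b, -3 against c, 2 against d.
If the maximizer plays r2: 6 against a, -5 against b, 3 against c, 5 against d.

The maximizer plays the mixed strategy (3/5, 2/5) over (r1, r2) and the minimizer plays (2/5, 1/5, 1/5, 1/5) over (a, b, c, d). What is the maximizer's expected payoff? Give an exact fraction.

3/5

Against (2/5, 1/5, 1/5, 1/5), each row's expected payoff is r1: -1; r2: 3.
Taking the (3/5, 2/5)-weighted average: (3/5)·(-1) + (2/5)·(3) = 3/5.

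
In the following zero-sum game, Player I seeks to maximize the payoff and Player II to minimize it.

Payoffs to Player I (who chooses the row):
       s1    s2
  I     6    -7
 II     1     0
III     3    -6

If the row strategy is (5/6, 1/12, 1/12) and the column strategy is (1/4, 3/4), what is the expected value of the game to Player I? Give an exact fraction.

Against (1/4, 3/4), each row's expected payoff is I: -15/4; II: 1/4; III: -15/4.
Taking the (5/6, 1/12, 1/12)-weighted average: (5/6)·(-15/4) + (1/12)·(1/4) + (1/12)·(-15/4) = -41/12.

-41/12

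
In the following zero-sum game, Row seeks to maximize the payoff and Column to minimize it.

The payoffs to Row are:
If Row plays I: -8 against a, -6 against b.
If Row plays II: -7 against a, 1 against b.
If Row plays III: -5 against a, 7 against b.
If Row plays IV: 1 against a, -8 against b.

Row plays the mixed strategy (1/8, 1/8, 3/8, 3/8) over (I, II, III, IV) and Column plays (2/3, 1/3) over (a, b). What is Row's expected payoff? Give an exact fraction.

Against (2/3, 1/3), each row's expected payoff is I: -22/3; II: -13/3; III: -1; IV: -2.
Taking the (1/8, 1/8, 3/8, 3/8)-weighted average: (1/8)·(-22/3) + (1/8)·(-13/3) + (3/8)·(-1) + (3/8)·(-2) = -31/12.

-31/12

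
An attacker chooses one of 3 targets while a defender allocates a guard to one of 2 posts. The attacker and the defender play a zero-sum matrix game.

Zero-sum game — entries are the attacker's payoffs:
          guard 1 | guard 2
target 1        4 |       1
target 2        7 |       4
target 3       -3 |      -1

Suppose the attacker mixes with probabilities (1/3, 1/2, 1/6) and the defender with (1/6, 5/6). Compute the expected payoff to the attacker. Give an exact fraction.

Against (1/6, 5/6), each row's expected payoff is target 1: 3/2; target 2: 9/2; target 3: -4/3.
Taking the (1/3, 1/2, 1/6)-weighted average: (1/3)·(3/2) + (1/2)·(9/2) + (1/6)·(-4/3) = 91/36.

91/36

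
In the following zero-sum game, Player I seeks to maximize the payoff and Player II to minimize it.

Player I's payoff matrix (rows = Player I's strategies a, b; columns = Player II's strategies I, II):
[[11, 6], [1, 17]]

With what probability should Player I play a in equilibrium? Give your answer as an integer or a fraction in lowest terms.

Row minima are 6 and 1, so Player I's maximin is 6; column maxima are 11 and 17, so Player II's minimax is 11. These differ, so the equilibrium is in mixed strategies.
Let Player I play a with probability p. Player II is indifferent when 11p + (1−p) = 6p + 17(1−p), giving p = 16/21.

16/21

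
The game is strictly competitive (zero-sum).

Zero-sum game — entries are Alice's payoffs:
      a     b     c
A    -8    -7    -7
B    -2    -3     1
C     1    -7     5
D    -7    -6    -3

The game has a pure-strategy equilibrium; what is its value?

Row minima: -8, -3, -7, -7 → Alice's maximin is -3.
Column maxima: 1, -3, 5 → Bob's minimax is -3.
They coincide at (B, b), so the value is -3.

-3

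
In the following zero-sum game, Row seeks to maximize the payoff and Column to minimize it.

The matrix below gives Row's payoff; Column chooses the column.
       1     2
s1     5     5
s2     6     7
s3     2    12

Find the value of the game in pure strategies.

Row minima: 5, 6, 2 → Row's maximin is 6.
Column maxima: 6, 12 → Column's minimax is 6.
They coincide at (s2, 1), so the value is 6.

6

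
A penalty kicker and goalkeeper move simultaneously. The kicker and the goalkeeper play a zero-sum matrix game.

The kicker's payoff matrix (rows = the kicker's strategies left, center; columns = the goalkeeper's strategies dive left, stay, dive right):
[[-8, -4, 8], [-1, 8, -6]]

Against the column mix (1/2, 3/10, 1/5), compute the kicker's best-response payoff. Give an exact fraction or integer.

7/10

left: (-8)·(1/2) + (-4)·(3/10) + (8)·(1/5) = -18/5.
center: (-1)·(1/2) + (8)·(3/10) + (-6)·(1/5) = 7/10.
The best pure response is center with expected payoff 7/10.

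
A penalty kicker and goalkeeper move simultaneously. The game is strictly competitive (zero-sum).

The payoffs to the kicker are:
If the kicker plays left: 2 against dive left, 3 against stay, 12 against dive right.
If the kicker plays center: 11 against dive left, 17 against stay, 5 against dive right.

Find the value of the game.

61/8

Column stay is strictly dominated by dive left for the goalkeeper (it gives the kicker more in every row).
The remaining 2×2 game on (left, center) × (dive left, dive right) has no saddle point. Let the kicker play left with probability p; indifference gives 2p + 11(1−p) = 12p + 5(1−p), so p = 3/8.
Similarly the goalkeeper's optimal q on dive left is 7/16, and the value is 2·(7/16) + (12)·(9/16) = 61/8.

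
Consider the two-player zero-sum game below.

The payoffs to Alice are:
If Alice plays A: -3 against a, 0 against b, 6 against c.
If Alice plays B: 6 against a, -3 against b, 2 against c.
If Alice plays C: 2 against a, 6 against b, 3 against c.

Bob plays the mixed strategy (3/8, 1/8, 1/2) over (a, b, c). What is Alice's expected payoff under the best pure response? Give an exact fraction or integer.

A: (-3)·(3/8) + (0)·(1/8) + (6)·(1/2) = 15/8.
B: (6)·(3/8) + (-3)·(1/8) + (2)·(1/2) = 23/8.
C: (2)·(3/8) + (6)·(1/8) + (3)·(1/2) = 3.
The best pure response is C with expected payoff 3.

3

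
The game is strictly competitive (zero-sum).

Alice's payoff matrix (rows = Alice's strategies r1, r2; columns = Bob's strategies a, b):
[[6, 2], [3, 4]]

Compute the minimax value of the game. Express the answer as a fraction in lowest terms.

18/5

Row minima are 2 and 3, so Alice's maximin is 3; column maxima are 6 and 4, so Bob's minimax is 4. These differ, so the equilibrium is in mixed strategies.
Let Alice play r1 with probability p. Bob is indifferent when 6p + 3(1−p) = 2p + 4(1−p), giving p = 1/5.
Let Bob play a with probability q. Alice is indifferent when 6q + 2(1−q) = 3q + 4(1−q), giving q = 2/5.
The value is 6·(2/5) + (2)·(3/5) = 18/5.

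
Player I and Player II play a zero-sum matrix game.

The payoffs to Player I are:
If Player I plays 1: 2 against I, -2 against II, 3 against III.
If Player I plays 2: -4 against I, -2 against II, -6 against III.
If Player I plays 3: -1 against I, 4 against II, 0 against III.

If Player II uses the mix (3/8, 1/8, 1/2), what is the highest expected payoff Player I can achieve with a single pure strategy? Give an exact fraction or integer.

1: (2)·(3/8) + (-2)·(1/8) + (3)·(1/2) = 2.
2: (-4)·(3/8) + (-2)·(1/8) + (-6)·(1/2) = -19/4.
3: (-1)·(3/8) + (4)·(1/8) + (0)·(1/2) = 1/8.
The best pure response is 1 with expected payoff 2.

2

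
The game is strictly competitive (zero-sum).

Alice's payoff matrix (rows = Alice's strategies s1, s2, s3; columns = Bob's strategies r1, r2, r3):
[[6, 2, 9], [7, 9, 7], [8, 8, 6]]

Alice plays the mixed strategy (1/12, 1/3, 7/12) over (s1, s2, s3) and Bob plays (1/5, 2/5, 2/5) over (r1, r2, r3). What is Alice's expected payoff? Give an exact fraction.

Against (1/5, 2/5, 2/5), each row's expected payoff is s1: 28/5; s2: 39/5; s3: 36/5.
Taking the (1/12, 1/3, 7/12)-weighted average: (1/12)·(28/5) + (1/3)·(39/5) + (7/12)·(36/5) = 109/15.

109/15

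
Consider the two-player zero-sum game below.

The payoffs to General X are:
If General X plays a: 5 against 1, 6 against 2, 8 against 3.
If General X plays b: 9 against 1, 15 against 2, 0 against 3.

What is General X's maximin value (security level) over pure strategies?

5

The worst-case payoff for each row is a: 5, b: 0.
The best of these is 5.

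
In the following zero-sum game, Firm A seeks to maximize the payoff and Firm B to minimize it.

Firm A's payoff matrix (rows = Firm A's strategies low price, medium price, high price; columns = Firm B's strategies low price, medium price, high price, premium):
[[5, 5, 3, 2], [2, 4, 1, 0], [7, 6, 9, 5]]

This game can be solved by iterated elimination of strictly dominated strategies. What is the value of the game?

Row medium price is strictly dominated by row low price (5>2, 5>4, 3>1, 2>0); eliminate medium price.
Row low price is strictly dominated by row high price (7>5, 6>5, 9>3, 5>2); eliminate low price.
Column medium price is strictly dominated by premium for Firm B (5<6); eliminate medium price.
Column low price is strictly dominated by premium for Firm B (5<7); eliminate low price.
Column high price is strictly dominated by premium for Firm B (5<9); eliminate high price.
Only (high price, premium) remains, with payoff 5.

5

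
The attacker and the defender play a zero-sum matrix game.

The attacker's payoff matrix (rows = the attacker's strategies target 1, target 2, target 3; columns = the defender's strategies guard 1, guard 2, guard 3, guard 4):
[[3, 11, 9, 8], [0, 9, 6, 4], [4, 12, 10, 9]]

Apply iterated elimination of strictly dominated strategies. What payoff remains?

Row target 2 is strictly dominated by row target 1 (3>0, 11>9, 9>6, 8>4); eliminate target 2.
Column guard 4 is strictly dominated by guard 1 for the defender (3<8, 4<9); eliminate guard 4.
Row target 1 is strictly dominated by row target 3 (4>3, 12>11, 10>9); eliminate target 1.
Column guard 2 is strictly dominated by guard 1 for the defender (4<12); eliminate guard 2.
Column guard 3 is strictly dominated by guard 1 for the defender (4<10); eliminate guard 3.
Only (target 3, guard 1) remains, with payoff 4.

4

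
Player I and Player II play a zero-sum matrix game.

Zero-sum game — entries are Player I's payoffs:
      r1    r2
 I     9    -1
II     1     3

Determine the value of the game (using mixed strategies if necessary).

7/3

Row minima are -1 and 1, so Player I's maximin is 1; column maxima are 9 and 3, so Player II's minimax is 3. These differ, so the equilibrium is in mixed strategies.
Let Player I play I with probability p. Player II is indifferent when 9p + (1−p) = −p + 3(1−p), giving p = 1/6.
Let Player II play r1 with probability q. Player I is indifferent when 9q − (1−q) = q + 3(1−q), giving q = 1/3.
The value is 9·(1/3) + (-1)·(2/3) = 7/3.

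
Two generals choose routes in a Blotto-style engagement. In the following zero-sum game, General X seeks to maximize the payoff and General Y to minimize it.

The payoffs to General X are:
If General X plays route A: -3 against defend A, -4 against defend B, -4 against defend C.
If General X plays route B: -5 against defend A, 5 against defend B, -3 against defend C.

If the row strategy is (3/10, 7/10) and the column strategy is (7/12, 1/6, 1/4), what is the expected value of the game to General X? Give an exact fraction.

-361/120

Against (7/12, 1/6, 1/4), each row's expected payoff is route A: -41/12; route B: -17/6.
Taking the (3/10, 7/10)-weighted average: (3/10)·(-41/12) + (7/10)·(-17/6) = -361/120.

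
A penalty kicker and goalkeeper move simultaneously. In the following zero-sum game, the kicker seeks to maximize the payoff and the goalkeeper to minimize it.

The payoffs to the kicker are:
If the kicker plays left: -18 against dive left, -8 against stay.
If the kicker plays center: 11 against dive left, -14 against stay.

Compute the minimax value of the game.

-68/7

Row minima are -18 and -14, so the kicker's maximin is -14; column maxima are 11 and -8, so the goalkeeper's minimax is -8. These differ, so the equilibrium is in mixed strategies.
Let the kicker play left with probability p. The goalkeeper is indifferent when −18p + 11(1−p) = −8p − 14(1−p), giving p = 5/7.
Let the goalkeeper play dive left with probability q. The kicker is indifferent when −18q − 8(1−q) = 11q − 14(1−q), giving q = 6/35.
The value is -18·(6/35) + (-8)·(29/35) = -68/7.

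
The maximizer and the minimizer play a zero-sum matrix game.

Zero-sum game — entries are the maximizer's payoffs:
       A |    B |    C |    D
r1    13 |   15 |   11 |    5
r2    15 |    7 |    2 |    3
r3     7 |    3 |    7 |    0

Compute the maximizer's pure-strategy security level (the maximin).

5

The worst-case payoff for each row is r1: 5, r2: 2, r3: 0.
The best of these is 5.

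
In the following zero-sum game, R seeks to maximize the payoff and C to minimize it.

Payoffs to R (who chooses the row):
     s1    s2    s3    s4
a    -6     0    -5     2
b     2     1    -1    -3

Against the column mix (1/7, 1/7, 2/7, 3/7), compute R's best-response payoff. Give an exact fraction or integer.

-8/7

a: (-6)·(1/7) + (0)·(1/7) + (-5)·(2/7) + (2)·(3/7) = -10/7.
b: (2)·(1/7) + (1)·(1/7) + (-1)·(2/7) + (-3)·(3/7) = -8/7.
The best pure response is b with expected payoff -8/7.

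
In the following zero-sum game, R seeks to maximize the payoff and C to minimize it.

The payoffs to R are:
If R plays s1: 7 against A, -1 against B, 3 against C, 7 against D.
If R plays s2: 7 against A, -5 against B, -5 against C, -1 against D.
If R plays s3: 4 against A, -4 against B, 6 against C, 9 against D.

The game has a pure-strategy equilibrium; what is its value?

-1

Row minima: -1, -5, -4 → R's maximin is -1.
Column maxima: 7, -1, 6, 9 → C's minimax is -1.
They coincide at (s1, B), so the value is -1.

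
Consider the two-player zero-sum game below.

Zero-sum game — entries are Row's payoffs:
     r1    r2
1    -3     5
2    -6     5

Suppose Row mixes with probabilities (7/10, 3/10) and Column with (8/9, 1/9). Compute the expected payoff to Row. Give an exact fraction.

-131/45

Against (8/9, 1/9), each row's expected payoff is 1: -19/9; 2: -43/9.
Taking the (7/10, 3/10)-weighted average: (7/10)·(-19/9) + (3/10)·(-43/9) = -131/45.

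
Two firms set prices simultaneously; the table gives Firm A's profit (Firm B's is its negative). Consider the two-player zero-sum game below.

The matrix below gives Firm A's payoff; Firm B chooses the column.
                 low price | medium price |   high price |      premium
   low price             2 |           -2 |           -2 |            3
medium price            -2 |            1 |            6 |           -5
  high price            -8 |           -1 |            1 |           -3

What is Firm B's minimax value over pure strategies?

The worst case (largest entry) in each column is low price: 2, medium price: 1, high price: 6, premium: 3.
The best (smallest) of these is 1.

1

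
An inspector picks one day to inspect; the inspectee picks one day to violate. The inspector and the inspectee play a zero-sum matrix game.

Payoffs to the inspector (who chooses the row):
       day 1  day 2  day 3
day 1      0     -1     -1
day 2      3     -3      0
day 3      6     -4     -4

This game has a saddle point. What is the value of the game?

Row minima: -1, -3, -4 → the inspector's maximin is -1.
Column maxima: 6, -1, 0 → the inspectee's minimax is -1.
They coincide at (day 1, day 2), so the value is -1.

-1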